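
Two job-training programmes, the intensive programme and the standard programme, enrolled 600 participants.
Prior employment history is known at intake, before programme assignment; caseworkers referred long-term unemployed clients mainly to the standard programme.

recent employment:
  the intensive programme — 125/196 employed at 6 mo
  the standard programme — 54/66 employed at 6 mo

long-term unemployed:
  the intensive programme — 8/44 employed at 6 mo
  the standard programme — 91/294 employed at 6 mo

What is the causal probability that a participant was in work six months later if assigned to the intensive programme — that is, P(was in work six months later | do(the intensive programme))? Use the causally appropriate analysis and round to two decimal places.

0.38

Here prior employment history is a common cause — it drives both which programme a case falls under and the outcome. The crude comparison mixes populations; the stratum-specific rates are the causally relevant ones.
Standardising the intensive programme to the population prior employment history mix: 0.437·125/196 + 0.563·8/44 = 0.381.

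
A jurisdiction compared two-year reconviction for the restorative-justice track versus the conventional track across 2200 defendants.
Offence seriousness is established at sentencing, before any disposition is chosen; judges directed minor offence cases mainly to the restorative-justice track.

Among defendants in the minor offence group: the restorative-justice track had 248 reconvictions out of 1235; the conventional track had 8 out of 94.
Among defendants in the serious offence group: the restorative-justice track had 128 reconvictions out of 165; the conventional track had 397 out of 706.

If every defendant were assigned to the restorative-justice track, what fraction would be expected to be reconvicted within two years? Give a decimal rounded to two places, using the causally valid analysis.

0.43

Within every offence seriousness level the conventional track has the lower rate, yet pooled the restorative-justice track does — Simpson's reversal.
Offence seriousness is set before the disposition has any effect — it is not caused by the disposition — and it independently drives the outcome. That makes it a confounder, so the causal comparison is within offence seriousness levels.
Standardising the restorative-justice track to the population offence seriousness mix: 0.604·248/1235 + 0.396·128/165 = 0.428.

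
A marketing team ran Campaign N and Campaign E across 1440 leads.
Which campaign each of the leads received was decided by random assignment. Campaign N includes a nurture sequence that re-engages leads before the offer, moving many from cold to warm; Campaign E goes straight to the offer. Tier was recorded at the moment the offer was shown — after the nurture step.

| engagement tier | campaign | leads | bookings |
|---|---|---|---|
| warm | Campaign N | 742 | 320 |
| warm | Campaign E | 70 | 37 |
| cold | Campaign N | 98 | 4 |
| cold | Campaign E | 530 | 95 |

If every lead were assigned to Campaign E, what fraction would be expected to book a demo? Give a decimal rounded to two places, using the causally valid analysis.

Campaign E is higher inside every engagement tier stratum but Campaign N is higher in aggregate. Whether to stratify depends on how engagement tier relates to the campaign.
Because the campaign influences engagement tier, engagement tier is a post-treatment mediator, not a confounder. Stratifying on it would bias the estimate; the causal effect is the crude pooled difference.
So P(outcome | do(Campaign E)) is just the pooled rate for Campaign E: 132/600 = 0.220.

0.22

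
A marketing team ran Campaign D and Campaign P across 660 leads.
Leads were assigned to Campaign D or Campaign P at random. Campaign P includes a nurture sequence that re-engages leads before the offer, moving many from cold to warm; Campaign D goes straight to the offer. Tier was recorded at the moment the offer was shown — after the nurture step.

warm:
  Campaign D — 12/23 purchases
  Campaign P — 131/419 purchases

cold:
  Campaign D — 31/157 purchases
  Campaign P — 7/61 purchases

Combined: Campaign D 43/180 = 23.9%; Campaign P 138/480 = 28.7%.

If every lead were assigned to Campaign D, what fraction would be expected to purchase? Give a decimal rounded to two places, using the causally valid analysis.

The stratified and pooled comparisons disagree (Campaign D wins within each engagement tier; Campaign P wins overall), so the answer turns on the causal role of engagement tier.
The distribution of engagement tier is itself part of what the campaign does — it is an intermediate outcome. Holding it fixed would remove that part of the effect; the total effect is the pooled difference.
So P(outcome | do(Campaign D)) is just the pooled rate for Campaign D: 43/180 = 0.239.

0.24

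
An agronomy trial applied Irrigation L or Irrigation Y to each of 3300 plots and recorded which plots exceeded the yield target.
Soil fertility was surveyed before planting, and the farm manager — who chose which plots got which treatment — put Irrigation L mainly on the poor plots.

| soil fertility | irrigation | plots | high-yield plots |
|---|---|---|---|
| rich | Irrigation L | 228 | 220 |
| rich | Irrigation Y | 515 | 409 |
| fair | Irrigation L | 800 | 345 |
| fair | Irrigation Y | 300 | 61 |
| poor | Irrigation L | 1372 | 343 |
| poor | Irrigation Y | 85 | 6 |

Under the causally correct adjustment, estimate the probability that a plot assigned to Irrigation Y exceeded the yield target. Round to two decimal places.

Nothing the irrigation does changes soil fertility; the imbalance is an allocation artefact. With soil fertility also predicting the outcome, the pooled figure is confounded, and the within-stratum comparison is the causal one.
Standardising Irrigation Y to the population soil fertility mix: 0.225·409/515 + 0.333·61/300 + 0.442·6/85 = 0.278.

0.28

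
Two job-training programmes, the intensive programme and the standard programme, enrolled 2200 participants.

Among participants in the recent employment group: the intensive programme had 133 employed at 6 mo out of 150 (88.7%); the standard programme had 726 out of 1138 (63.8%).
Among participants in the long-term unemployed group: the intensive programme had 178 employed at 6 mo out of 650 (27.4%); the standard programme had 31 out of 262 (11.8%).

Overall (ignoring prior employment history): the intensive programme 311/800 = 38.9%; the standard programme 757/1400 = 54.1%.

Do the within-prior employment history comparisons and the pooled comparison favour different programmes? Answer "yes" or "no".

yes

Within each prior employment history level (recent employment 88.7% vs 63.8%; long-term unemployed 27.4% vs 11.8%), the intensive programme has the higher rate every time. Pooled: 38.9% vs 54.1% — the standard programme has the higher rate overall. The two comparisons disagree.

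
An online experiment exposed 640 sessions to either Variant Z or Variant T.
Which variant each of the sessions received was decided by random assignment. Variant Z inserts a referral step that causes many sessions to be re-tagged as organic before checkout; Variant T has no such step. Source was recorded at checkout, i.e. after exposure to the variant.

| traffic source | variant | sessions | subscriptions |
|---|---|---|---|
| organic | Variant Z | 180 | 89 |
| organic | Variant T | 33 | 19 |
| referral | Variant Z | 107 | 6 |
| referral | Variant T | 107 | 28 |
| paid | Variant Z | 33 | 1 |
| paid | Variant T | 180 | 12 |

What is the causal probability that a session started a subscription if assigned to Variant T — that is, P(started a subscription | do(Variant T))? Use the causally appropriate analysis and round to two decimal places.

Variant T is higher inside every traffic source stratum but Variant Z is higher in aggregate. Whether to stratify depends on how traffic source relates to the variant.
Traffic source is downstream of the variant. One should not condition on a consequence of treatment, so the overall rates are the right comparison.
So P(outcome | do(Variant T)) is just the pooled rate for Variant T: 59/320 = 0.184.

0.18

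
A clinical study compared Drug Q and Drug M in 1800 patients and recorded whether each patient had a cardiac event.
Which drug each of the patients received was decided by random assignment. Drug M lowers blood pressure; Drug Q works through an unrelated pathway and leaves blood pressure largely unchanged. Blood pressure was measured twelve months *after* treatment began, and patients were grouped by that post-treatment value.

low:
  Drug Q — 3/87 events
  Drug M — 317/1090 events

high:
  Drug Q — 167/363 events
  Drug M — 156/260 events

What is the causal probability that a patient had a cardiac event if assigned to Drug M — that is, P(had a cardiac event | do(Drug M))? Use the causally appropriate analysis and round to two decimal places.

0.35

Because the drug influences blood pressure, blood pressure is a post-treatment mediator, not a confounder. Stratifying on it would bias the estimate; the causal effect is the crude pooled difference.
So P(outcome | do(Drug M)) is just the pooled rate for Drug M: 473/1350 = 0.350.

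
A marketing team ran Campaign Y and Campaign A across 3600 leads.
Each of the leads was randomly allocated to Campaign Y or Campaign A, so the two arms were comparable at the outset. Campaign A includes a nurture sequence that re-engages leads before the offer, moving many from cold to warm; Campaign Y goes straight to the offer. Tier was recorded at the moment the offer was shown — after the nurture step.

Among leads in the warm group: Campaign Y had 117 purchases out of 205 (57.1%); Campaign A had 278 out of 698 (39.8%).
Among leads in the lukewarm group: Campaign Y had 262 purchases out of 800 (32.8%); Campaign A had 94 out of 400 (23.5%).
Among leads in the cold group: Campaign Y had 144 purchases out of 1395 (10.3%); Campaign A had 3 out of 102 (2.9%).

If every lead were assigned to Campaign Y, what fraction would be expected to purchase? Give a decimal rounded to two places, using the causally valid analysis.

The distribution of engagement tier is itself part of what the campaign does — it is an intermediate outcome. Holding it fixed would remove that part of the effect; the total effect is the pooled difference.
So P(outcome | do(Campaign Y)) is just the pooled rate for Campaign Y: 523/2400 = 0.218.

0.22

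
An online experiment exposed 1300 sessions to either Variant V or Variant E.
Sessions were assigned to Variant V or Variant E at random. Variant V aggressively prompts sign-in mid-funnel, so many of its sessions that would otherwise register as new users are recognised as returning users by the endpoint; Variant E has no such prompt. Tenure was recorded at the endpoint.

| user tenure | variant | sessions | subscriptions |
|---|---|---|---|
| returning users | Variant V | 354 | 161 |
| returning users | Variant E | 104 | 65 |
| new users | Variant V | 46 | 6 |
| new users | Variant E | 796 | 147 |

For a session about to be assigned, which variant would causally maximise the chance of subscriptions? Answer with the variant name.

The user tenure-specific comparison favours Variant E throughout, but the pooled figures favour Variant V. The question is whether to condition on user tenure.
The distribution of user tenure is itself part of what the variant does — it is an intermediate outcome. Holding it fixed would remove that part of the effect; the total effect is the pooled difference.
Pooled: Variant V 41.8% vs Variant E 23.6%; Variant V is higher overall.

Variant V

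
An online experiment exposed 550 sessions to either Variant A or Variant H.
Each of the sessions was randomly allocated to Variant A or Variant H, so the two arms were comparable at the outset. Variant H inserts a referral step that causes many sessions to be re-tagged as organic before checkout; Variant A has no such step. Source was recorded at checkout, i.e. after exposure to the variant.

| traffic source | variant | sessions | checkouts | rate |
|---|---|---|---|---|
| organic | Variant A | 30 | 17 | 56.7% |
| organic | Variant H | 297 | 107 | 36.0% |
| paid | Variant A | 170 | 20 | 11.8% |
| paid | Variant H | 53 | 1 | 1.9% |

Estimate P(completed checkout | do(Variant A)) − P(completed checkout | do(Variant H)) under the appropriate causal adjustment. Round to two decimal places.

Because the variant influences traffic source, traffic source is a post-treatment mediator, not a confounder. Stratifying on it would bias the estimate; the causal effect is the crude pooled difference.
The causal difference is the pooled difference: 0.185 − 0.309 = -0.124.

-0.12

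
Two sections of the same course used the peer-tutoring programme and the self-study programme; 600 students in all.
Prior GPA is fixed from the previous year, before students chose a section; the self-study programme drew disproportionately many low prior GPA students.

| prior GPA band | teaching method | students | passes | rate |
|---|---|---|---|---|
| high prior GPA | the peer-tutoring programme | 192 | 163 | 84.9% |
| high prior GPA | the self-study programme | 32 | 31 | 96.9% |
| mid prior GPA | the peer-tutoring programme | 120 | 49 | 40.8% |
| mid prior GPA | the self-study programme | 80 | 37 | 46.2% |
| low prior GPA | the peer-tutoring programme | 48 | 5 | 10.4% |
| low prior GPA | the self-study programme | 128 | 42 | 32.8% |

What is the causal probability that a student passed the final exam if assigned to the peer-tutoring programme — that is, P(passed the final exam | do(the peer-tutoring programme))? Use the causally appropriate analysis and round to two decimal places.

Prior GPA band is set before the teaching method has any effect — it is not caused by the teaching method — and it independently drives the outcome. That makes it a confounder, so the causal comparison is within prior GPA band levels.
Standardising the peer-tutoring programme to the population prior GPA band mix: 0.373·163/192 + 0.333·49/120 + 0.293·5/48 = 0.484.

0.48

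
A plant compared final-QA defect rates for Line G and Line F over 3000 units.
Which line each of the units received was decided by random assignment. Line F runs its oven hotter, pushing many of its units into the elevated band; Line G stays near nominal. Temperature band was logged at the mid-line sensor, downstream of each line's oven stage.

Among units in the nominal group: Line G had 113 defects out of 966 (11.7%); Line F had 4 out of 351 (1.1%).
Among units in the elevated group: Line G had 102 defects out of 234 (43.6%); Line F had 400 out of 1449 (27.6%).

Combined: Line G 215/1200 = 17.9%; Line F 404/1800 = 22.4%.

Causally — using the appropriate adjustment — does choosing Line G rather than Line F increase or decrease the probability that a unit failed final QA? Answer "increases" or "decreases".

decreases

In-process temperature band lies on the pathway line → in-process temperature band → outcome, so adjusting for it blocks the indirect effect. For the total causal effect of line, use the unadjusted pooled rates.
Pooled: Line G 17.9% vs Line F 22.4%; Line G is lower overall.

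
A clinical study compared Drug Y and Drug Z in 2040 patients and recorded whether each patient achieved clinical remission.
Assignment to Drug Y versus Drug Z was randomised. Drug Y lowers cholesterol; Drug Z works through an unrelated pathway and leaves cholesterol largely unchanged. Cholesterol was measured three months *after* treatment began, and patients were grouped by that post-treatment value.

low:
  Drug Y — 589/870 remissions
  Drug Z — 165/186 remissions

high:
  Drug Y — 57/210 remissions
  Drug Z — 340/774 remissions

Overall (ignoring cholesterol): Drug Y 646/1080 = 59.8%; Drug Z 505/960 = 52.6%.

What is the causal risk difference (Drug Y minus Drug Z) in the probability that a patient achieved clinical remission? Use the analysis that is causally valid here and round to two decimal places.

The distribution of cholesterol is itself part of what the drug does — it is an intermediate outcome. Holding it fixed would remove that part of the effect; the total effect is the pooled difference.
The causal difference is the pooled difference: 0.598 − 0.526 = +0.072.

+0.07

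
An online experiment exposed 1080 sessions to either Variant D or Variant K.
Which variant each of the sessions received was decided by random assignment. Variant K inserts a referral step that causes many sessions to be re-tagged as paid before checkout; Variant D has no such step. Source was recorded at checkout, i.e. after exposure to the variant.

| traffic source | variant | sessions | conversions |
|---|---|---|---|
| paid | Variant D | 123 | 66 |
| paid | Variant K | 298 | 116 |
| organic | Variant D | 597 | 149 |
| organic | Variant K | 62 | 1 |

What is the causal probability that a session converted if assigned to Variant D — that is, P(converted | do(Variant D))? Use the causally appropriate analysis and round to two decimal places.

Traffic source is recorded after the variant and is itself shifted by it — it sits on the causal path from variant to outcome. Conditioning on a mediator would strip out part of the effect we want; the pooled comparison gives the total causal effect.
So P(outcome | do(Variant D)) is just the pooled rate for Variant D: 215/720 = 0.299.

0.30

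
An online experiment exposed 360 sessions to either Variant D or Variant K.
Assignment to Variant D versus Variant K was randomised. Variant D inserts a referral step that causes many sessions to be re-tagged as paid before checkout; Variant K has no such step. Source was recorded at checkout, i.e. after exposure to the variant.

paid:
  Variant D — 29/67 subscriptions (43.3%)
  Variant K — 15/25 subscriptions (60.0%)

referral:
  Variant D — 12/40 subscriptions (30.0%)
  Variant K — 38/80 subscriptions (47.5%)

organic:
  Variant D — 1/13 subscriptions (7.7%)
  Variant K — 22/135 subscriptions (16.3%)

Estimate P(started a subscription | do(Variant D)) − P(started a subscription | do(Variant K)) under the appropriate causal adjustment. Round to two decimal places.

+0.04

Within every traffic source level Variant K has the higher rate, yet pooled Variant D does — Simpson's reversal.
Because the variant influences traffic source, traffic source is a post-treatment mediator, not a confounder. Stratifying on it would bias the estimate; the causal effect is the crude pooled difference.
The causal difference is the pooled difference: 0.350 − 0.312 = +0.037.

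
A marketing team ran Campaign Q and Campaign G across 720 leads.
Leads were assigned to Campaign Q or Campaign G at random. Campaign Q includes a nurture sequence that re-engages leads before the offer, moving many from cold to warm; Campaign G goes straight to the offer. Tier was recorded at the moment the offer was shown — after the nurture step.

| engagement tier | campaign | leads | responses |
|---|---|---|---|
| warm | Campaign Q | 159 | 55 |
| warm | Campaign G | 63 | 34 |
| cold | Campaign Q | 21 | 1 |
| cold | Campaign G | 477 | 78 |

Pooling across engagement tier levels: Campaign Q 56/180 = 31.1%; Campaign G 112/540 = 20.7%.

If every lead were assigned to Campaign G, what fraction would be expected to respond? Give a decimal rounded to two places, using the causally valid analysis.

The stratified and pooled comparisons disagree (Campaign G wins within each engagement tier; Campaign Q wins overall), so the answer turns on the causal role of engagement tier.
Engagement tier is downstream of the campaign. One should not condition on a consequence of treatment, so the overall rates are the right comparison.
So P(outcome | do(Campaign G)) is just the pooled rate for Campaign G: 112/540 = 0.207.

0.21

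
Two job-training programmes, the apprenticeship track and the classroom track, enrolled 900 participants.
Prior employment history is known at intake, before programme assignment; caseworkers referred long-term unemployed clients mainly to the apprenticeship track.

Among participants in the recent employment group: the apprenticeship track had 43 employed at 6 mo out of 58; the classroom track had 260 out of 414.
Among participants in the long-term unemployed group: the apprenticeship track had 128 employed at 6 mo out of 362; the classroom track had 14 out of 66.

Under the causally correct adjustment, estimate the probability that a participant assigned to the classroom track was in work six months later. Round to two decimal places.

Here prior employment history is a common cause — it drives both which programme a case falls under and the outcome. The crude comparison mixes populations; the stratum-specific rates are the causally relevant ones.
Standardising the classroom track to the population prior employment history mix: 0.524·260/414 + 0.476·14/66 = 0.430.

0.43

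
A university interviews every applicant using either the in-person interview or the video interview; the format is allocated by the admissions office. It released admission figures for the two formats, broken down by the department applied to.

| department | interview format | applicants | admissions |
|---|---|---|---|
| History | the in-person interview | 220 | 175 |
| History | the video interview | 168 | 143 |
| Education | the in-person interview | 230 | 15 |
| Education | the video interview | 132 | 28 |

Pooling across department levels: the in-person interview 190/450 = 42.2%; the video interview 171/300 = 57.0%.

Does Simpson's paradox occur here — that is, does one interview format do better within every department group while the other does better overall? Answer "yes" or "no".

no

Within each department level (History 79.5% vs 85.1%; Education 6.5% vs 21.2%), the video interview has the higher rate every time. Pooled: 42.2% vs 57.0% — the video interview has the higher rate overall. They agree.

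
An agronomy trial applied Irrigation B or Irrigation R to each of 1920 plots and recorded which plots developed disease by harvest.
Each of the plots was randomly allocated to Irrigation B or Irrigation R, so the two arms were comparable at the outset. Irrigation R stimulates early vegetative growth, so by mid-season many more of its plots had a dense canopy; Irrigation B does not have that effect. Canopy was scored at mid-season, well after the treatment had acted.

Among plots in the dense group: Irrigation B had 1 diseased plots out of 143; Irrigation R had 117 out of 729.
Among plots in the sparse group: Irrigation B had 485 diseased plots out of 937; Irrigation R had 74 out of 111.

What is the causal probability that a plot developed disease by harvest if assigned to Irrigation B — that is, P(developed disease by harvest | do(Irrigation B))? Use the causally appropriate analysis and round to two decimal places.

Mid-season canopy is downstream of the irrigation. One should not condition on a consequence of treatment, so the overall rates are the right comparison.
So P(outcome | do(Irrigation B)) is just the pooled rate for Irrigation B: 486/1080 = 0.450.

0.45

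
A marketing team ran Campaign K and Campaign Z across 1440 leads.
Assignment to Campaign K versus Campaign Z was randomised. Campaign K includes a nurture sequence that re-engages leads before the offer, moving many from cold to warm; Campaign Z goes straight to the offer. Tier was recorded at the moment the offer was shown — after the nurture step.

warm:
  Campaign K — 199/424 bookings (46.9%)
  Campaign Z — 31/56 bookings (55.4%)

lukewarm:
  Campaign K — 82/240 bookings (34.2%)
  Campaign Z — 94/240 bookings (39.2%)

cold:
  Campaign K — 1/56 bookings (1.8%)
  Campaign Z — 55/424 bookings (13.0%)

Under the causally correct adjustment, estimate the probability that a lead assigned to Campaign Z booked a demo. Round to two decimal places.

The engagement tier-specific comparison favours Campaign Z throughout, but the pooled figures favour Campaign K. The question is whether to condition on engagement tier.
Because the campaign influences engagement tier, engagement tier is a post-treatment mediator, not a confounder. Stratifying on it would bias the estimate; the causal effect is the crude pooled difference.
So P(outcome | do(Campaign Z)) is just the pooled rate for Campaign Z: 180/720 = 0.250.

0.25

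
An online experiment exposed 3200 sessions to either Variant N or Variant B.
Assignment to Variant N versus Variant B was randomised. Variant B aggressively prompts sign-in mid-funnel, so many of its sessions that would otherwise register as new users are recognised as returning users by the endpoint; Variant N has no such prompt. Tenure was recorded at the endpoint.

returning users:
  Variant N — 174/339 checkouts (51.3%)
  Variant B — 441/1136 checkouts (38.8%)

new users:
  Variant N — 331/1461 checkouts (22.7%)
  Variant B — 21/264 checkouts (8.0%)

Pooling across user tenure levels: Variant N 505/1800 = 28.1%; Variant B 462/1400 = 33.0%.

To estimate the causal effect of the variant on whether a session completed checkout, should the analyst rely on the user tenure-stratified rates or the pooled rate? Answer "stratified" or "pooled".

Variant N is higher inside every user tenure stratum but Variant B is higher in aggregate. Whether to stratify depends on how user tenure relates to the variant.
The distribution of user tenure is itself part of what the variant does — it is an intermediate outcome. Holding it fixed would remove that part of the effect; the total effect is the pooled difference.
Pooled: Variant N 28.1% vs Variant B 33.0%; Variant B is higher overall.

pooled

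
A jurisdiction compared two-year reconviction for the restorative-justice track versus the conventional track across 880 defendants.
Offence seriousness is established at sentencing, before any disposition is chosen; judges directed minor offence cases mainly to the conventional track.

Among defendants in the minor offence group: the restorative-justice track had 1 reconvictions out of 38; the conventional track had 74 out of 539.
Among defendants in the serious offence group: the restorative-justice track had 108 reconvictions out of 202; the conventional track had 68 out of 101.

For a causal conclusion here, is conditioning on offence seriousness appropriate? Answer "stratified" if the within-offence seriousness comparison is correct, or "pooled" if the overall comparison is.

stratified

The offence seriousness-specific comparison favours the restorative-justice track throughout, but the pooled figures favour the conventional track. The question is whether to condition on offence seriousness.
The imbalance in offence seriousness arose from how defendants were allocated, not from anything the disposition did; and offence seriousness independently affects the outcome. The pooled gap is confounded — condition on offence seriousness.
Within each level — minor offence: 2.6% vs 13.7%; serious offence: 53.5% vs 67.3% — the restorative-justice track is lower every time.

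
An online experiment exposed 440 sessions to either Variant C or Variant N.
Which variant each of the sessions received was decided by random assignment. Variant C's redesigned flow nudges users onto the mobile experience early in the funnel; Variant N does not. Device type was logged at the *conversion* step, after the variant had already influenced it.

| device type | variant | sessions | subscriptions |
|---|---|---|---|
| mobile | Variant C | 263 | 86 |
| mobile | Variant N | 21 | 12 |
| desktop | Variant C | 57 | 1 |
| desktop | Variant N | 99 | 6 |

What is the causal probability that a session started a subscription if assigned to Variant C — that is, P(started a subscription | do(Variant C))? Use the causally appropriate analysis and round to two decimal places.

The stratified and pooled comparisons disagree (Variant N wins within each device type; Variant C wins overall), so the answer turns on the causal role of device type.
Device type here is a post-treatment variable shaped by the variant; conditioning on it would introduce bias rather than remove it. The overall comparison is the causal one.
So P(outcome | do(Variant C)) is just the pooled rate for Variant C: 87/320 = 0.272.

0.27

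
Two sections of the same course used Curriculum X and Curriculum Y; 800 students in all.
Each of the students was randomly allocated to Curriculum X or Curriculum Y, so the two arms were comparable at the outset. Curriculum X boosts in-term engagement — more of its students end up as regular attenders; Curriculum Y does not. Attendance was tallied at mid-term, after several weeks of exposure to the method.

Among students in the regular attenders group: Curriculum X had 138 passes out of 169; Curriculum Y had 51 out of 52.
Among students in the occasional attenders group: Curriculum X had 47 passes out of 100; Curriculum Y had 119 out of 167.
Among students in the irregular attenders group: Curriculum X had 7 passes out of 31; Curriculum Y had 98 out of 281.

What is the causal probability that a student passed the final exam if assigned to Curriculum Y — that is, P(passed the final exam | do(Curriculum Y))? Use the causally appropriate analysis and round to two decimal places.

Within every mid-term attendance level Curriculum Y has the higher rate, yet pooled Curriculum X does — Simpson's reversal.
Stratifying would compare teaching methods among students the teaching methods themselves sorted into mid-term attendance groups — a form of selection on an intermediate. The unconditioned pooled rates give the total causal effect.
So P(outcome | do(Curriculum Y)) is just the pooled rate for Curriculum Y: 268/500 = 0.536.

0.54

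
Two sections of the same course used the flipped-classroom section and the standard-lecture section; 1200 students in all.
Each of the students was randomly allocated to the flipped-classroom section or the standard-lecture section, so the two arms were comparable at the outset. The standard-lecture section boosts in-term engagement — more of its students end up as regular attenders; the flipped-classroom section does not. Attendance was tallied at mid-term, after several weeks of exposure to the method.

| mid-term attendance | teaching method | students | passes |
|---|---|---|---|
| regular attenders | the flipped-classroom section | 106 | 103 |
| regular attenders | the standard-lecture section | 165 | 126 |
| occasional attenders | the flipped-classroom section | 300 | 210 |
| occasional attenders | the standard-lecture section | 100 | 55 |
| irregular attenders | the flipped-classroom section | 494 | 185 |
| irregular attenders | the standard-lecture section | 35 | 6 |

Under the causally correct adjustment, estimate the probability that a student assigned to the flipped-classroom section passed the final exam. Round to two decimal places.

Mid-term attendance is recorded after the teaching method and is itself shifted by it — it sits on the causal path from teaching method to outcome. Conditioning on a mediator would strip out part of the effect we want; the pooled comparison gives the total causal effect.
So P(outcome | do(the flipped-classroom section)) is just the pooled rate for the flipped-classroom section: 498/900 = 0.553.

0.55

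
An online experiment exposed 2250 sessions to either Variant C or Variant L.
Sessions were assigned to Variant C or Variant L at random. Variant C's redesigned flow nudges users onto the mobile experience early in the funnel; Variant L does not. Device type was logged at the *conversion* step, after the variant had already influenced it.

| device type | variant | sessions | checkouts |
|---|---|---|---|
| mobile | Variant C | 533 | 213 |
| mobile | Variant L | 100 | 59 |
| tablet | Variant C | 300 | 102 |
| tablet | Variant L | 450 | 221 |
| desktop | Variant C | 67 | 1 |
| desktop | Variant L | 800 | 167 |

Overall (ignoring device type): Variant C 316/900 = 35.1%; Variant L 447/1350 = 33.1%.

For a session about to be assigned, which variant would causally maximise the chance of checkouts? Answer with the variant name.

Device type here is a post-treatment variable shaped by the variant; conditioning on it would introduce bias rather than remove it. The overall comparison is the causal one.
Pooled: Variant C 35.1% vs Variant L 33.1%; Variant C is higher overall.

Variant C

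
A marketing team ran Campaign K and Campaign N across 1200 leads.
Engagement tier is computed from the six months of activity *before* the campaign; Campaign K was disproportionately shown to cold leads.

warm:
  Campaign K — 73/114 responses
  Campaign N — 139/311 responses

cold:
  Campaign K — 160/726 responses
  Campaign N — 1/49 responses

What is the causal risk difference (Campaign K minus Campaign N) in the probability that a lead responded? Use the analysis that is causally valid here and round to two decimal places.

+0.20

Engagement tier is set before the campaign has any effect — it is not caused by the campaign — and it independently drives the outcome. That makes it a confounder, so the causal comparison is within engagement tier levels.
Adjusting over the population distribution of engagement tier: 0.354·(0.640−0.447) + 0.646·(0.220−0.020) = +0.198.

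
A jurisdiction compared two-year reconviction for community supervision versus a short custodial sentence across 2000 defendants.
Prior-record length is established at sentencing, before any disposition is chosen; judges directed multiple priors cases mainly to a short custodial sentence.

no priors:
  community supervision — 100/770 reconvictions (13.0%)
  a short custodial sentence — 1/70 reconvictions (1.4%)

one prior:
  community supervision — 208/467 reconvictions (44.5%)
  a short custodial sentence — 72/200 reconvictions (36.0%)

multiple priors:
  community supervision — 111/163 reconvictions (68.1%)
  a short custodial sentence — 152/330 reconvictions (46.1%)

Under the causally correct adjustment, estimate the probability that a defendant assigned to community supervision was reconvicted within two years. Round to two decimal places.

Nothing the disposition does changes prior-record length; the imbalance is an allocation artefact. With prior-record length also predicting the outcome, the pooled figure is confounded, and the within-stratum comparison is the causal one.
Standardising community supervision to the population prior-record length mix: 0.420·100/770 + 0.334·208/467 + 0.246·111/163 = 0.371.

0.37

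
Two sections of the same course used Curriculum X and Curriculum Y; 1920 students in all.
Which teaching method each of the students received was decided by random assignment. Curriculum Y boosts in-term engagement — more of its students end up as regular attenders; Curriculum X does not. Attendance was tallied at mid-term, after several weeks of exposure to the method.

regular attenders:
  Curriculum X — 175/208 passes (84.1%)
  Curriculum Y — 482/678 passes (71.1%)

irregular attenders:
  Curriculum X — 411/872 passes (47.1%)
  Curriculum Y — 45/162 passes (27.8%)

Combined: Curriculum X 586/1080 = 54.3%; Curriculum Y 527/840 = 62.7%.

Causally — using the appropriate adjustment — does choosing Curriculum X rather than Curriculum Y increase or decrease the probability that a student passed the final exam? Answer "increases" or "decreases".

decreases

Because the teaching method influences mid-term attendance, mid-term attendance is a post-treatment mediator, not a confounder. Stratifying on it would bias the estimate; the causal effect is the crude pooled difference.
Pooled: Curriculum X 54.3% vs Curriculum Y 62.7%; Curriculum Y is higher overall.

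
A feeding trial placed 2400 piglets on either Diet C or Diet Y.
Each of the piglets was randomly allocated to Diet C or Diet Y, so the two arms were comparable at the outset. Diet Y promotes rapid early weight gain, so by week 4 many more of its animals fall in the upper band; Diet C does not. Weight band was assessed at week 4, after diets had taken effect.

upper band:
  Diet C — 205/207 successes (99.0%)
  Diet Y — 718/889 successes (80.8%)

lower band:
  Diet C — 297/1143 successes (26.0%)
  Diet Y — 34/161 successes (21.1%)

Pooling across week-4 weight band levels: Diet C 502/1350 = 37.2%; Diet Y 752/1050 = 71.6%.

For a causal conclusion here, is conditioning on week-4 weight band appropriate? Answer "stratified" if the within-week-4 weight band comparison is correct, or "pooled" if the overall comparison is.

Week-4 weight band is recorded after the diet and is itself shifted by it — it sits on the causal path from diet to outcome. Conditioning on a mediator would strip out part of the effect we want; the pooled comparison gives the total causal effect.
Pooled: Diet C 37.2% vs Diet Y 71.6%; Diet Y is higher overall.

pooled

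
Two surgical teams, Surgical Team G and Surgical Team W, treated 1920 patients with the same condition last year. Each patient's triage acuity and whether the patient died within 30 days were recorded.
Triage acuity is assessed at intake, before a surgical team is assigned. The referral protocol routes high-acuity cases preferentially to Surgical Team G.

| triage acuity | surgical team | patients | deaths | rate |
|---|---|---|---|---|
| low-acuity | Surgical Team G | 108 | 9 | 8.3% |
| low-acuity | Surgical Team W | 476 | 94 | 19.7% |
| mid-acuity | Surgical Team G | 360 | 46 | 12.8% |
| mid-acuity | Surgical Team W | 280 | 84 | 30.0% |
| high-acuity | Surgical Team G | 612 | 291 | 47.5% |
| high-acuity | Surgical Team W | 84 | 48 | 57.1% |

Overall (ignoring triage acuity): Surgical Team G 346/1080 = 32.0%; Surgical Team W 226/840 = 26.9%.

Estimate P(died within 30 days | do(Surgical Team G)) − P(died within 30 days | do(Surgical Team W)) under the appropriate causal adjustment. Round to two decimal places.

Surgical Team G is lower inside every triage acuity stratum but Surgical Team W is lower in aggregate. Whether to stratify depends on how triage acuity relates to the surgical team.
Since triage acuity is a pre-existing factor (not a product of the surgical team) and it affects the outcome on its own, it is a confounder. The stratified rates, not the pooled rate, identify the causal effect.
Adjusting over the population distribution of triage acuity: 0.304·(0.083−0.197) + 0.333·(0.128−0.300) + 0.362·(0.475−0.571) = -0.127.

-0.13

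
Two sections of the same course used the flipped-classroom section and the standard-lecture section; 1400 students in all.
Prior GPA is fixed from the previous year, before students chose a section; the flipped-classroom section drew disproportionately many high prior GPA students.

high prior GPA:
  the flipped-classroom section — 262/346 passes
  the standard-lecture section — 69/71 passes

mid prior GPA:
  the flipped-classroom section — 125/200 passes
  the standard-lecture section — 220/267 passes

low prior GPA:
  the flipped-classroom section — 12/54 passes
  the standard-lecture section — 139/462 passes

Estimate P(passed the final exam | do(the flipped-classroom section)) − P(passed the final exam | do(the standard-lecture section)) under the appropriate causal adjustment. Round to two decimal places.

-0.16

the standard-lecture section is higher inside every prior GPA band stratum but the flipped-classroom section is higher in aggregate. Whether to stratify depends on how prior GPA band relates to the teaching method.
Since prior GPA band is a pre-existing factor (not a product of the teaching method) and it affects the outcome on its own, it is a confounder. The stratified rates, not the pooled rate, identify the causal effect.
Adjusting over the population distribution of prior GPA band: 0.298·(0.757−0.972) + 0.334·(0.625−0.824) + 0.369·(0.222−0.301) = -0.159.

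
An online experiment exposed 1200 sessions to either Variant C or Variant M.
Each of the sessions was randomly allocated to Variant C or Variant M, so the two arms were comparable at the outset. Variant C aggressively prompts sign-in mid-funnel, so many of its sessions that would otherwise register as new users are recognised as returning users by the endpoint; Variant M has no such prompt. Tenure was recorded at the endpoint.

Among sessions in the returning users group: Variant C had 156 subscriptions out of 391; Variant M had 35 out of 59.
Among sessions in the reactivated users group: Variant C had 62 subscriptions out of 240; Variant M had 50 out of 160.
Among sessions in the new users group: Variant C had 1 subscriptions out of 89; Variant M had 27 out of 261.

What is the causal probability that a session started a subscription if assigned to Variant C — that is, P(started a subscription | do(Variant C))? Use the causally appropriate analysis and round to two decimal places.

0.30

Stratifying would compare variants among sessions the variants themselves sorted into user tenure groups — a form of selection on an intermediate. The unconditioned pooled rates give the total causal effect.
So P(outcome | do(Variant C)) is just the pooled rate for Variant C: 219/720 = 0.304.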